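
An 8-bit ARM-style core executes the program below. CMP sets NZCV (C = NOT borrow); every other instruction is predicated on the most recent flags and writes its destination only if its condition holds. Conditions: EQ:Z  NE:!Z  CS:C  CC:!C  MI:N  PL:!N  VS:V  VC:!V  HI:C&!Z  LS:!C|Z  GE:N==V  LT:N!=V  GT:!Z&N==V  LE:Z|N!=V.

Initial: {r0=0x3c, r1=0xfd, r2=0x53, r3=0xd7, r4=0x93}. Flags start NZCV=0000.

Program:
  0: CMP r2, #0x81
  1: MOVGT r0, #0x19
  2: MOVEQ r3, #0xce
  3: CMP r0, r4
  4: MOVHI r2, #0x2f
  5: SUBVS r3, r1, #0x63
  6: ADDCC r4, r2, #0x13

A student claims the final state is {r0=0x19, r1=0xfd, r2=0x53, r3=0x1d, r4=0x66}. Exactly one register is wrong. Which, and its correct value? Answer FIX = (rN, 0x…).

0: ✓ CMP  NZCV=1001
1: ✓ MOVGT  r0←0x19
2: · MOVEQ
3: ✓ CMP  NZCV=1001
4: · MOVHI
5: ✓ SUBVS  r3←0x9a
6: ✓ ADDCC  r4←0x66

FIX = (r3, 0x9a)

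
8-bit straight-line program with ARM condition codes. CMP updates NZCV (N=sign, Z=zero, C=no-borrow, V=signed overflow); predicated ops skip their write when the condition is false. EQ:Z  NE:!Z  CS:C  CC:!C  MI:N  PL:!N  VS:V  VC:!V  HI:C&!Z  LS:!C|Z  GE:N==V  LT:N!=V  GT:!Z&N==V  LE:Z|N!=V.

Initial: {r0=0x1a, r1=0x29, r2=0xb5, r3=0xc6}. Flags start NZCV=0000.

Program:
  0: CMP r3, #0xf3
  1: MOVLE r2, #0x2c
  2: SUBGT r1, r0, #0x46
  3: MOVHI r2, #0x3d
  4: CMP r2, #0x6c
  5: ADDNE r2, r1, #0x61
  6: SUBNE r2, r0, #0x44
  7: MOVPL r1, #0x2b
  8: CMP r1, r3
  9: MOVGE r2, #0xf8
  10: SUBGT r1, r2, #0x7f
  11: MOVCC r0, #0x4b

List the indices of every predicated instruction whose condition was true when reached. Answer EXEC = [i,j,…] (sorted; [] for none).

EXEC = [1,5,6,9,10,11]

0: ✓ CMP  NZCV=1000
1: ✓ MOVLE  r2←0x2c
2: · SUBGT
3: · MOVHI
4: ✓ CMP  NZCV=1000
5: ✓ ADDNE  r2←0x8a
6: ✓ SUBNE  r2←0xd6
7: · MOVPL
8: ✓ CMP  NZCV=0000
9: ✓ MOVGE  r2←0xf8
10: ✓ SUBGT  r1←0x79
11: ✓ MOVCC  r0←0x4b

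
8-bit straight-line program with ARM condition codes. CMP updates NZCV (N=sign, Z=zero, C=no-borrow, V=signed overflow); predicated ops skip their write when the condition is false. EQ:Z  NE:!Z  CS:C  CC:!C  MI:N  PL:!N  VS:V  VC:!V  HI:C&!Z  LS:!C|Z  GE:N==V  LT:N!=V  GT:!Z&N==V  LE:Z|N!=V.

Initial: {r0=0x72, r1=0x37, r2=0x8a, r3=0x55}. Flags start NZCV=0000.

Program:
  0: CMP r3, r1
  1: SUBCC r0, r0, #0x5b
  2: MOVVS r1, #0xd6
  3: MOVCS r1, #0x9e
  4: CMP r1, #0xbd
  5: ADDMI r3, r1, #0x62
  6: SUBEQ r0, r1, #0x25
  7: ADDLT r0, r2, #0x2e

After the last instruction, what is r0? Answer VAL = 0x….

VAL = 0xb8

0: ✓ CMP  NZCV=0010
1: · SUBCC
2: · MOVVS
3: ✓ MOVCS  r1←0x9e
4: ✓ CMP  NZCV=1000
5: ✓ ADDMI  r3←0x00
6: · SUBEQ
7: ✓ ADDLT  r0←0xb8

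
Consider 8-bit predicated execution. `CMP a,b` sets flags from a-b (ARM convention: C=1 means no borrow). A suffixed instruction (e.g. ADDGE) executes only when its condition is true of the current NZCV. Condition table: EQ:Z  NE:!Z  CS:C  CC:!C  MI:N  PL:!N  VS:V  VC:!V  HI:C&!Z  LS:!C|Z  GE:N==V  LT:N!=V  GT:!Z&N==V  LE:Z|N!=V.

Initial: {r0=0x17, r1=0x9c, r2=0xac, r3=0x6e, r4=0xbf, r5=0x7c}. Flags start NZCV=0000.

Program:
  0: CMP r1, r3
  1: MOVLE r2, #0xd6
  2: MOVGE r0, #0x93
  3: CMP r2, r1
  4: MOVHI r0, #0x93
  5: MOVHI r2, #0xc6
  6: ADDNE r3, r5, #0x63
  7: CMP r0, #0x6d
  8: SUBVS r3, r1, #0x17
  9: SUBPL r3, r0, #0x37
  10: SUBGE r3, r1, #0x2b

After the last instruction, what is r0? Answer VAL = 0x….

0: ✓ CMP  NZCV=0011
1: ✓ MOVLE  r2←0xd6
2: · MOVGE
3: ✓ CMP  NZCV=0010
4: ✓ MOVHI  r0←0x93
5: ✓ MOVHI  r2←0xc6
6: ✓ ADDNE  r3←0xdf
7: ✓ CMP  NZCV=0011
8: ✓ SUBVS  r3←0x85
9: ✓ SUBPL  r3←0x5c
10: · SUBGE

VAL = 0x93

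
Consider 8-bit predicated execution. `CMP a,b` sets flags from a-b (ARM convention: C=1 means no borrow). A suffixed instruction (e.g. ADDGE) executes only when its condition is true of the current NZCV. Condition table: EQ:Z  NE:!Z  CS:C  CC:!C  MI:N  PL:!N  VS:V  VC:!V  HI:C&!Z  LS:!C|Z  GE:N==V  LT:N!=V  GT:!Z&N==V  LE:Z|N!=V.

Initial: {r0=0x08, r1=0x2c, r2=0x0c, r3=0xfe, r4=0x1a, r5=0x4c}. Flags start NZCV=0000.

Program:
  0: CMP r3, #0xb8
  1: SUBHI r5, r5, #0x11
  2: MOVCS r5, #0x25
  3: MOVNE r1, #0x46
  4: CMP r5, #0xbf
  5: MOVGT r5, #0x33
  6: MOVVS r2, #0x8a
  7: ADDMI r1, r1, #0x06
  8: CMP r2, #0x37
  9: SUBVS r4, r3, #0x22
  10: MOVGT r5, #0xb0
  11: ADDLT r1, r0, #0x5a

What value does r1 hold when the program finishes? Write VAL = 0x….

0: ✓ CMP  NZCV=0010
1: ✓ SUBHI  r5←0x3b
2: ✓ MOVCS  r5←0x25
3: ✓ MOVNE  r1←0x46
4: ✓ CMP  NZCV=0000
5: ✓ MOVGT  r5←0x33
6: · MOVVS
7: · ADDMI
8: ✓ CMP  NZCV=1000
9: · SUBVS
10: · MOVGT
11: ✓ ADDLT  r1←0x62

VAL = 0x62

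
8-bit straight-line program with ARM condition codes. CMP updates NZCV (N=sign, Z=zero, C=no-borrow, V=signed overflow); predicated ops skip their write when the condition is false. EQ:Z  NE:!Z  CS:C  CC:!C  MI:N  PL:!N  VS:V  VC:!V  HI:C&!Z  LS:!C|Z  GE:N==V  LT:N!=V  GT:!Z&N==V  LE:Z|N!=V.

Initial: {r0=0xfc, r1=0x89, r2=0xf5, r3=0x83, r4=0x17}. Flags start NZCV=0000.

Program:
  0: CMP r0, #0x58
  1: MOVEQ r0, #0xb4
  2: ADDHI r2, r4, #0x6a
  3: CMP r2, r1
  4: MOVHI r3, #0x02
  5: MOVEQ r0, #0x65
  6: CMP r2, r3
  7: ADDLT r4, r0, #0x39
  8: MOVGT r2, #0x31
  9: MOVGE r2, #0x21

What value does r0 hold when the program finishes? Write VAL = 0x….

0: ✓ CMP  NZCV=1010
1: · MOVEQ
2: ✓ ADDHI  r2←0x81
3: ✓ CMP  NZCV=1000
4: · MOVHI
5: · MOVEQ
6: ✓ CMP  NZCV=1000
7: ✓ ADDLT  r4←0x35
8: · MOVGT
9: · MOVGE

VAL = 0xfc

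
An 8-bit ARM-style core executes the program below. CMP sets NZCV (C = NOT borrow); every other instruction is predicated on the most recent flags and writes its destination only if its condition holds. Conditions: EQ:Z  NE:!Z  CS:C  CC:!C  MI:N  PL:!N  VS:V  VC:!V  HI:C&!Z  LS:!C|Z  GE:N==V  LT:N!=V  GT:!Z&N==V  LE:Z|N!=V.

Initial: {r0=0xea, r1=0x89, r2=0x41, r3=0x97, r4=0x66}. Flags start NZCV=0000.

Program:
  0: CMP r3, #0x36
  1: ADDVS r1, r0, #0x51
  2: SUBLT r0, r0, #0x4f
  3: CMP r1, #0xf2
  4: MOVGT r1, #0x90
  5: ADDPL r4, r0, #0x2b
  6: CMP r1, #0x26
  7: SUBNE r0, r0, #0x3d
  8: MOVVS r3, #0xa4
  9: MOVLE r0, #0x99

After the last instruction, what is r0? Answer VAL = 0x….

VAL = 0x99

[0] flags=0011 → (cmp)
[1] flags=0011 VS?T → r1=0x3b
[2] flags=0011 LT?T → r0=0x9b
[3] flags=0000 → (cmp)
[4] flags=0000 GT?T → r1=0x90
[5] flags=0000 PL?T → r4=0xc6
[6] flags=0011 → (cmp)
[7] flags=0011 NE?T → r0=0x5e
[8] flags=0011 VS?T → r3=0xa4
[9] flags=0011 LE?T → r0=0x99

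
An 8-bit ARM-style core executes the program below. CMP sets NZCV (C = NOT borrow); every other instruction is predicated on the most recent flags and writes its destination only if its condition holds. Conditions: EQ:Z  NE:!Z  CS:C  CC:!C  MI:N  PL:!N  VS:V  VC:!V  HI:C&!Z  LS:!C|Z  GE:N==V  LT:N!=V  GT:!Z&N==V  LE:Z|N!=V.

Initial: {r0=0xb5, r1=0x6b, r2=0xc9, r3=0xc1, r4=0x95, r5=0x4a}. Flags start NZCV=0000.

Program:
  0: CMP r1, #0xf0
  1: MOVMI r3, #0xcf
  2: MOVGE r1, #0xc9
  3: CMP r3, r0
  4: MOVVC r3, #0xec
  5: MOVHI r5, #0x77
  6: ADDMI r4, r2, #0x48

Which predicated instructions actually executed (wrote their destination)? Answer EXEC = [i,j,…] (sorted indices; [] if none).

EXEC = [2,4,5]

0: ✓ CMP  NZCV=0000
1: · MOVMI
2: ✓ MOVGE  r1←0xc9
3: ✓ CMP  NZCV=0010
4: ✓ MOVVC  r3←0xec
5: ✓ MOVHI  r5←0x77
6: · ADDMI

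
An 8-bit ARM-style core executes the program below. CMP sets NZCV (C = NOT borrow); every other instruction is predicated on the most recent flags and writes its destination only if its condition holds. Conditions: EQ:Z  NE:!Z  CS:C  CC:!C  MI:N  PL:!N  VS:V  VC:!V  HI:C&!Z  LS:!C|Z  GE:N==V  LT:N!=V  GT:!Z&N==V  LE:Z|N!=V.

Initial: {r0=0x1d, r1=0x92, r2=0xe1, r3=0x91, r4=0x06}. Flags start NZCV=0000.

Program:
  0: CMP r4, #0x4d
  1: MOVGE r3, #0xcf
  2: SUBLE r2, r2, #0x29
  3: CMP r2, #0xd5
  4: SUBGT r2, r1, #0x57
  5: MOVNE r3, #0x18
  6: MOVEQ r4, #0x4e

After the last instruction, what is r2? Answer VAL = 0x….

[0] flags=1000 → (cmp)
[1] flags=1000 GE?F → skip
[2] flags=1000 LE?T → r2=0xb8
[3] flags=1000 → (cmp)
[4] flags=1000 GT?F → skip
[5] flags=1000 NE?T → r3=0x18
[6] flags=1000 EQ?F → skip

VAL = 0xb8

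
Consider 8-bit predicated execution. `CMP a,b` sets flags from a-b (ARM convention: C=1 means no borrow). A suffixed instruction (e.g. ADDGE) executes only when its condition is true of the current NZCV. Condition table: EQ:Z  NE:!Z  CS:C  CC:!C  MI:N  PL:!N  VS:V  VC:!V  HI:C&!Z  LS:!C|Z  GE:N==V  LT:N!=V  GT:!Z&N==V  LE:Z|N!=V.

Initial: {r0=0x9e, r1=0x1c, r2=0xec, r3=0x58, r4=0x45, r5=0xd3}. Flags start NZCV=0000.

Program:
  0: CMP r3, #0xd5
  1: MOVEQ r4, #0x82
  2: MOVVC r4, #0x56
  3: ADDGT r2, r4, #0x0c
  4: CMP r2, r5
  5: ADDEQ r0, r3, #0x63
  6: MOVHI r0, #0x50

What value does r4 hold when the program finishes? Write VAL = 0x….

[0] flags=1001 → (cmp)
[1] flags=1001 EQ?F → skip
[2] flags=1001 VC?F → skip
[3] flags=1001 GT?T → r2=0x51
[4] flags=0000 → (cmp)
[5] flags=0000 EQ?F → skip
[6] flags=0000 HI?F → skip

VAL = 0x45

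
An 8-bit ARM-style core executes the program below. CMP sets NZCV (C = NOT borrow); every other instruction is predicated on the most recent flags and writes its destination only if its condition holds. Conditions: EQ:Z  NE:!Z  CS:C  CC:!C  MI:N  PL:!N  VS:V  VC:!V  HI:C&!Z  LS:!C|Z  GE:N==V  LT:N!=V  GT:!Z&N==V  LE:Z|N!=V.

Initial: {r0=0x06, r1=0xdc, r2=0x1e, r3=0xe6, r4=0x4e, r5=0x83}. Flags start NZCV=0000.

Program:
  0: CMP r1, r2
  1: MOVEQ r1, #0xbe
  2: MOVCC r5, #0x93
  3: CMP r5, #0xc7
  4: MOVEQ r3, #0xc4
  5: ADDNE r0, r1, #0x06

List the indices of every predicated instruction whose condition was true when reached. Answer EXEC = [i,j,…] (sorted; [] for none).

EXEC = [5]

[0] flags=1010 → (cmp)
[1] flags=1010 EQ?F → skip
[2] flags=1010 CC?F → skip
[3] flags=1000 → (cmp)
[4] flags=1000 EQ?F → skip
[5] flags=1000 NE?T → r0=0xe2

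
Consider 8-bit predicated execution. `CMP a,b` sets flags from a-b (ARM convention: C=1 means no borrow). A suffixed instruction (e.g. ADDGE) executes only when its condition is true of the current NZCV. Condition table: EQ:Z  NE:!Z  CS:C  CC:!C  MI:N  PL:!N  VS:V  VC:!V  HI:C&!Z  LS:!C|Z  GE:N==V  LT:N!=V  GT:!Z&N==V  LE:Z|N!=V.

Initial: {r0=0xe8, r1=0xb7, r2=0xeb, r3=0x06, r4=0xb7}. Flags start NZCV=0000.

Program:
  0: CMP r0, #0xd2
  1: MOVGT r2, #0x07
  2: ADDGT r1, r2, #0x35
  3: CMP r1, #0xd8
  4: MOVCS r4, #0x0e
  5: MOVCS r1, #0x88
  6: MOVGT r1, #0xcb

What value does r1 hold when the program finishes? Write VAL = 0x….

VAL = 0xcb

0: ✓ CMP  NZCV=0010
1: ✓ MOVGT  r2←0x07
2: ✓ ADDGT  r1←0x3c
3: ✓ CMP  NZCV=0000
4: · MOVCS
5: · MOVCS
6: ✓ MOVGT  r1←0xcb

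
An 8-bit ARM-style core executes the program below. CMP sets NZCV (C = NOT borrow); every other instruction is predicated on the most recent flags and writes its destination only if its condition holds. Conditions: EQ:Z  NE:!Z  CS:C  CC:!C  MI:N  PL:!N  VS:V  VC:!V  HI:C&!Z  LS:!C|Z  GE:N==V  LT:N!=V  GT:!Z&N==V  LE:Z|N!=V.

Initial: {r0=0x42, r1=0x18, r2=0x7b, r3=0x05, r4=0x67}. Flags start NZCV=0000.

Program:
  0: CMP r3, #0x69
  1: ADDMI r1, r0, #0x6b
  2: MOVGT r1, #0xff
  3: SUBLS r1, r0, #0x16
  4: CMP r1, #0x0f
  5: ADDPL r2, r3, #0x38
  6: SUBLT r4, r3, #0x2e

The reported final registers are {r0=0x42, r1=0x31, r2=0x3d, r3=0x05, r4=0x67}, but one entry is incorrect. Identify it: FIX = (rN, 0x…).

FIX = (r1, 0x2c)

[0] flags=1000 → (cmp)
[1] flags=1000 MI?T → r1=0xad
[2] flags=1000 GT?F → skip
[3] flags=1000 LS?T → r1=0x2c
[4] flags=0010 → (cmp)
[5] flags=0010 PL?T → r2=0x3d
[6] flags=0010 LT?F → skip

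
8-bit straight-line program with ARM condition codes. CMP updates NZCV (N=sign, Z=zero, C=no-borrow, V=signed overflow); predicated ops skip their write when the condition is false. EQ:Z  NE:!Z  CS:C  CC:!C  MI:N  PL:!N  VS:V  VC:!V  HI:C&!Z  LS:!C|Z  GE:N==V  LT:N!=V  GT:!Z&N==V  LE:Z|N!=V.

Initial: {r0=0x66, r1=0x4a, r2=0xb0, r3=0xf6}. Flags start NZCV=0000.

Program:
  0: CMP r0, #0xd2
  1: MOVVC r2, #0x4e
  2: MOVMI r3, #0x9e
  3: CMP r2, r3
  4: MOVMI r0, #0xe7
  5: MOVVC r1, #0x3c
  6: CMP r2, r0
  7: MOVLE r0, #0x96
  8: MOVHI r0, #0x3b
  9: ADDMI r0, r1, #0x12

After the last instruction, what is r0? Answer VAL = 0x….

VAL = 0x3b

[0] flags=1001 → (cmp)
[1] flags=1001 VC?F → skip
[2] flags=1001 MI?T → r3=0x9e
[3] flags=0010 → (cmp)
[4] flags=0010 MI?F → skip
[5] flags=0010 VC?T → r1=0x3c
[6] flags=0011 → (cmp)
[7] flags=0011 LE?T → r0=0x96
[8] flags=0011 HI?T → r0=0x3b
[9] flags=0011 MI?F → skip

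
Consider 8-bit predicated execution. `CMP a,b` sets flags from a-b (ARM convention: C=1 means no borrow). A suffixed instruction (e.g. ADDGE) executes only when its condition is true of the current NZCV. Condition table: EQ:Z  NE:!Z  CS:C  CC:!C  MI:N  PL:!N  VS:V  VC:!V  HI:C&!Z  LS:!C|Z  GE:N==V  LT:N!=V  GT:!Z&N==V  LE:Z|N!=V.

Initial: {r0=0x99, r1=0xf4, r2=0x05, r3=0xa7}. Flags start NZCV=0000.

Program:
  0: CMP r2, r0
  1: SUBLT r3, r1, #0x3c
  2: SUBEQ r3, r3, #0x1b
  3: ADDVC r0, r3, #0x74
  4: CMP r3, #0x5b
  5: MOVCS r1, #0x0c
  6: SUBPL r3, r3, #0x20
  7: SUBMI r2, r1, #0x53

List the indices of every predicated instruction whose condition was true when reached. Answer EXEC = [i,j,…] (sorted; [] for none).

[0] flags=0000 → (cmp)
[1] flags=0000 LT?F → skip
[2] flags=0000 EQ?F → skip
[3] flags=0000 VC?T → r0=0x1b
[4] flags=0011 → (cmp)
[5] flags=0011 CS?T → r1=0x0c
[6] flags=0011 PL?T → r3=0x87
[7] flags=0011 MI?F → skip

EXEC = [3,5,6]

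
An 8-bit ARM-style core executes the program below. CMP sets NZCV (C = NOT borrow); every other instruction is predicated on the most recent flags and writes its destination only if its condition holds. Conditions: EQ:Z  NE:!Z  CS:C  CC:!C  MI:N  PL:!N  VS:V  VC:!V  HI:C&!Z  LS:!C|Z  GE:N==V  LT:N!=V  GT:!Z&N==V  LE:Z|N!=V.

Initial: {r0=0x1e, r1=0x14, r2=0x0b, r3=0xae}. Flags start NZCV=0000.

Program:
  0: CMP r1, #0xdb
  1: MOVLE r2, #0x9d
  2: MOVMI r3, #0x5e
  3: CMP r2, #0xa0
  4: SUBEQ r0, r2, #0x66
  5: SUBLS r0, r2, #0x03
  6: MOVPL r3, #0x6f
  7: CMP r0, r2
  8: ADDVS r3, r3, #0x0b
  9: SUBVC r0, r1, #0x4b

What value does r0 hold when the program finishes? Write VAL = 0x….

[0] flags=0000 → (cmp)
[1] flags=0000 LE?F → skip
[2] flags=0000 MI?F → skip
[3] flags=0000 → (cmp)
[4] flags=0000 EQ?F → skip
[5] flags=0000 LS?T → r0=0x08
[6] flags=0000 PL?T → r3=0x6f
[7] flags=1000 → (cmp)
[8] flags=1000 VS?F → skip
[9] flags=1000 VC?T → r0=0xc9

VAL = 0xc9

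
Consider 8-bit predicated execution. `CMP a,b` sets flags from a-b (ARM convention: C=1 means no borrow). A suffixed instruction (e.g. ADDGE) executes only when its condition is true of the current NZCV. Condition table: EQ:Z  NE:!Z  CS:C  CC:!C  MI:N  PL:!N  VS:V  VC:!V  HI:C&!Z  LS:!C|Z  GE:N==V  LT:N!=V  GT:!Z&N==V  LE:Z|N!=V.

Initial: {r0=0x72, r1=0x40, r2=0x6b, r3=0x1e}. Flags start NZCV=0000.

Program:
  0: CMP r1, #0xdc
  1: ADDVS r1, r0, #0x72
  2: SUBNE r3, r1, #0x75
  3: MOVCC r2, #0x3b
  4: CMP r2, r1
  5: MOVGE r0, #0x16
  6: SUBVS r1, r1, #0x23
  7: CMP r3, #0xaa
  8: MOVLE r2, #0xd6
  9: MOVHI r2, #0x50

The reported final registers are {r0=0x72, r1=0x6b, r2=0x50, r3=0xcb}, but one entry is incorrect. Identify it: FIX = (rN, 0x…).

FIX = (r1, 0x40)

[0] flags=0000 → (cmp)
[1] flags=0000 VS?F → skip
[2] flags=0000 NE?T → r3=0xcb
[3] flags=0000 CC?T → r2=0x3b
[4] flags=1000 → (cmp)
[5] flags=1000 GE?F → skip
[6] flags=1000 VS?F → skip
[7] flags=0010 → (cmp)
[8] flags=0010 LE?F → skip
[9] flags=0010 HI?T → r2=0x50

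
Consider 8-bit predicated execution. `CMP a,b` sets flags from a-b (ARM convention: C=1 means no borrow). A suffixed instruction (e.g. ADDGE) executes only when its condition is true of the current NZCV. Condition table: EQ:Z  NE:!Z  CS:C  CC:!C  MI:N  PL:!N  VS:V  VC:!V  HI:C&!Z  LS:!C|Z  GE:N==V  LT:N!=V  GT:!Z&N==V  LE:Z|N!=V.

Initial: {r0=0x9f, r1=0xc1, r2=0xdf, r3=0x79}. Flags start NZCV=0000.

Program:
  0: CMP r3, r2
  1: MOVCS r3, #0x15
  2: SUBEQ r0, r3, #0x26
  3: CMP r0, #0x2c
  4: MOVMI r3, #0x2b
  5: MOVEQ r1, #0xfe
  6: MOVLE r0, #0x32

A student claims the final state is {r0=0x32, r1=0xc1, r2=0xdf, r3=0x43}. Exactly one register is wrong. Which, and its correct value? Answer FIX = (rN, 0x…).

0: ✓ CMP  NZCV=1001
1: · MOVCS
2: · SUBEQ
3: ✓ CMP  NZCV=0011
4: · MOVMI
5: · MOVEQ
6: ✓ MOVLE  r0←0x32

FIX = (r3, 0x79)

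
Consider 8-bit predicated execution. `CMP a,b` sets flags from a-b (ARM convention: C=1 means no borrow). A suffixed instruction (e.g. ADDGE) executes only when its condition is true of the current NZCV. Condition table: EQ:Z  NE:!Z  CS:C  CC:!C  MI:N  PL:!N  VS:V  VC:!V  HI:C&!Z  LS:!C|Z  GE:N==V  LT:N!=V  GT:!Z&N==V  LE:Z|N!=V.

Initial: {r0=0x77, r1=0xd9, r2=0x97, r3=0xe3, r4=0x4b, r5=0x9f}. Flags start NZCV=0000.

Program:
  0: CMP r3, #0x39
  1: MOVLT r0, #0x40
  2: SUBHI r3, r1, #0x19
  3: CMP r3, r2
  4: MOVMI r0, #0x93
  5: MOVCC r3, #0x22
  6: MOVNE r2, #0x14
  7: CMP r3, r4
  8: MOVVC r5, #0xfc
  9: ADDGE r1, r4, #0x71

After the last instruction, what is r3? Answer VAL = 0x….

VAL = 0xc0

0: ✓ CMP  NZCV=1010
1: ✓ MOVLT  r0←0x40
2: ✓ SUBHI  r3←0xc0
3: ✓ CMP  NZCV=0010
4: · MOVMI
5: · MOVCC
6: ✓ MOVNE  r2←0x14
7: ✓ CMP  NZCV=0011
8: · MOVVC
9: · ADDGE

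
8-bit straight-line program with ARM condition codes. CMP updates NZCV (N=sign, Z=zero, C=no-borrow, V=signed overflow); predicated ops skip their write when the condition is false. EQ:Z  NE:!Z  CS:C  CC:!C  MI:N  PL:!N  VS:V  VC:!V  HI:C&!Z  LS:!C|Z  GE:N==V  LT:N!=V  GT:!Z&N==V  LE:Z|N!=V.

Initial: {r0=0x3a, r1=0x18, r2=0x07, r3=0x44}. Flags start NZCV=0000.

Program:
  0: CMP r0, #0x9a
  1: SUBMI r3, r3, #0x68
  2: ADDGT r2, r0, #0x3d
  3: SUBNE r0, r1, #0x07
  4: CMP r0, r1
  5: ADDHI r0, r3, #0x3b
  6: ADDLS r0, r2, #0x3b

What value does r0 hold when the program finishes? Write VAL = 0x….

[0] flags=1001 → (cmp)
[1] flags=1001 MI?T → r3=0xdc
[2] flags=1001 GT?T → r2=0x77
[3] flags=1001 NE?T → r0=0x11
[4] flags=1000 → (cmp)
[5] flags=1000 HI?F → skip
[6] flags=1000 LS?T → r0=0xb2

VAL = 0xb2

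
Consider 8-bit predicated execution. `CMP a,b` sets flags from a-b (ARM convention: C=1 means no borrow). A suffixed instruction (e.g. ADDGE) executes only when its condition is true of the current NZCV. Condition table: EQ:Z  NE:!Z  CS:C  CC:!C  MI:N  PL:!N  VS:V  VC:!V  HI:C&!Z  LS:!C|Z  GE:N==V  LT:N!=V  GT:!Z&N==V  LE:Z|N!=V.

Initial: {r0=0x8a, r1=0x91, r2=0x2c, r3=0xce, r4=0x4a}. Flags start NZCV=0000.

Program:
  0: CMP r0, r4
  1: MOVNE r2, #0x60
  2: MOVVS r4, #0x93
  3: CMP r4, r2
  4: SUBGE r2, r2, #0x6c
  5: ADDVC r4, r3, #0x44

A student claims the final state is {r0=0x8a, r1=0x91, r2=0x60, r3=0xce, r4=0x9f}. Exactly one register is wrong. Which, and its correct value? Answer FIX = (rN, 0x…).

0: ✓ CMP  NZCV=0011
1: ✓ MOVNE  r2←0x60
2: ✓ MOVVS  r4←0x93
3: ✓ CMP  NZCV=0011
4: · SUBGE
5: · ADDVC

FIX = (r4, 0x93)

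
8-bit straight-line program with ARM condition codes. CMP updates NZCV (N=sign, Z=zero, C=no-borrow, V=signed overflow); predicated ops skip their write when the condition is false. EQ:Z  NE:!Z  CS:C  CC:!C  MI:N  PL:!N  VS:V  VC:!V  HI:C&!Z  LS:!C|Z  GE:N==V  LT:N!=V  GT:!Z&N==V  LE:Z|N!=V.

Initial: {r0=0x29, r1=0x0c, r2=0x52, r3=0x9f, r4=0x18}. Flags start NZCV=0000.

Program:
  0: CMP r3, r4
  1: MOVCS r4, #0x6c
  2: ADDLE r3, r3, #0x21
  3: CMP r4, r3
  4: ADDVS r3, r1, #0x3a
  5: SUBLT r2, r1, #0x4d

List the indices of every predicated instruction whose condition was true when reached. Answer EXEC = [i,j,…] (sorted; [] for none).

0: ✓ CMP  NZCV=1010
1: ✓ MOVCS  r4←0x6c
2: ✓ ADDLE  r3←0xc0
3: ✓ CMP  NZCV=1001
4: ✓ ADDVS  r3←0x46
5: · SUBLT

EXEC = [1,2,4]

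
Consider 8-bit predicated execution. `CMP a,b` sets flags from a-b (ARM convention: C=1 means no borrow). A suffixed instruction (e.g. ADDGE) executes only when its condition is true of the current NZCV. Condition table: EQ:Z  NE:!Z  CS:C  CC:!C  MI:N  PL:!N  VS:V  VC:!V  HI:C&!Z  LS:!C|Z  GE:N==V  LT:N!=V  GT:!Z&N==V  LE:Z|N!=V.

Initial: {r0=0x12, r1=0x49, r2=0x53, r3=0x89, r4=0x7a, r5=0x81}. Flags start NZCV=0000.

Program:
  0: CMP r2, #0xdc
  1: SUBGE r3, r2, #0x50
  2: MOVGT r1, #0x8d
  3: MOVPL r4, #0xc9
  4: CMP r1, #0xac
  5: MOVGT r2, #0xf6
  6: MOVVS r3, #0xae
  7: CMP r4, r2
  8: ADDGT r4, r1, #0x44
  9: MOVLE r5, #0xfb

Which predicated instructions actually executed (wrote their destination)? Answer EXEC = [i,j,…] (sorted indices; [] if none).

[0] flags=0000 → (cmp)
[1] flags=0000 GE?T → r3=0x03
[2] flags=0000 GT?T → r1=0x8d
[3] flags=0000 PL?T → r4=0xc9
[4] flags=1000 → (cmp)
[5] flags=1000 GT?F → skip
[6] flags=1000 VS?F → skip
[7] flags=0011 → (cmp)
[8] flags=0011 GT?F → skip
[9] flags=0011 LE?T → r5=0xfb

EXEC = [1,2,3,9]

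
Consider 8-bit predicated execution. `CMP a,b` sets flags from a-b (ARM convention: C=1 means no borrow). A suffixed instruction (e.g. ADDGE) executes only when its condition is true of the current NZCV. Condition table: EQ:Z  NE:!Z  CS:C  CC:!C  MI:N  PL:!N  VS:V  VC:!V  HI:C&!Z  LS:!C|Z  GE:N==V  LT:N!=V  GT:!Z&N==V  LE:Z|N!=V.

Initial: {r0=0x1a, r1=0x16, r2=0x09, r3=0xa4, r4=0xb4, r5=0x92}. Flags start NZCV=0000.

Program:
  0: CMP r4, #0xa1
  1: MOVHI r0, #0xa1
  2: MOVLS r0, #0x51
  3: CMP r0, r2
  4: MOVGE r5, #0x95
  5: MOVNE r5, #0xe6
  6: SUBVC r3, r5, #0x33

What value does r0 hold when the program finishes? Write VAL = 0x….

[0] flags=0010 → (cmp)
[1] flags=0010 HI?T → r0=0xa1
[2] flags=0010 LS?F → skip
[3] flags=1010 → (cmp)
[4] flags=1010 GE?F → skip
[5] flags=1010 NE?T → r5=0xe6
[6] flags=1010 VC?T → r3=0xb3

VAL = 0xa1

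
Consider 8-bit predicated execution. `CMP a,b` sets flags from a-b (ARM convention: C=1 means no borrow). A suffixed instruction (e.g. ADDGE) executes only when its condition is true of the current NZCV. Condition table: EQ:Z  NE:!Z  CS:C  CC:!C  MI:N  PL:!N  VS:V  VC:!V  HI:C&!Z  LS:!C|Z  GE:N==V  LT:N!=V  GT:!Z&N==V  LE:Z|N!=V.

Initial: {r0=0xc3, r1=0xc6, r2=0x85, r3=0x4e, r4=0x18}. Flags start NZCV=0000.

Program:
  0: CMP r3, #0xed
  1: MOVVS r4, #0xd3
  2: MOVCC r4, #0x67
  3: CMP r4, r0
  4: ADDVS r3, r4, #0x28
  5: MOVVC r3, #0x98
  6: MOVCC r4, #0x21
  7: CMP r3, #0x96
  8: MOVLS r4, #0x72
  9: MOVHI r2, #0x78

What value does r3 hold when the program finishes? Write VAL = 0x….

0: ✓ CMP  NZCV=0000
1: · MOVVS
2: ✓ MOVCC  r4←0x67
3: ✓ CMP  NZCV=1001
4: ✓ ADDVS  r3←0x8f
5: · MOVVC
6: ✓ MOVCC  r4←0x21
7: ✓ CMP  NZCV=1000
8: ✓ MOVLS  r4←0x72
9: · MOVHI

VAL = 0x8f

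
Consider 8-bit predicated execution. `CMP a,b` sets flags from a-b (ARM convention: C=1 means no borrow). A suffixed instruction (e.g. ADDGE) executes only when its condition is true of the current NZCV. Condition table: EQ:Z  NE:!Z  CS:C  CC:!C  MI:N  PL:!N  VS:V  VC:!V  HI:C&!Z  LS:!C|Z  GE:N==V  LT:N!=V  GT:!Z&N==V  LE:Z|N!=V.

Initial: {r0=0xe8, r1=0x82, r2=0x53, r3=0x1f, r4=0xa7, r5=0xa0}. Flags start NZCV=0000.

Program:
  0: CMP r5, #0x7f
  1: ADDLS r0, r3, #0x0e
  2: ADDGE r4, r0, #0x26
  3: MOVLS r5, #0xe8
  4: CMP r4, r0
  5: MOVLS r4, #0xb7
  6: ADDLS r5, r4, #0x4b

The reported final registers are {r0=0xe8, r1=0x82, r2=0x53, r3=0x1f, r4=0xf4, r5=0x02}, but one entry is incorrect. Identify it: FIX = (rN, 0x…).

0: ✓ CMP  NZCV=0011
1: · ADDLS
2: · ADDGE
3: · MOVLS
4: ✓ CMP  NZCV=1000
5: ✓ MOVLS  r4←0xb7
6: ✓ ADDLS  r5←0x02

FIX = (r4, 0xb7)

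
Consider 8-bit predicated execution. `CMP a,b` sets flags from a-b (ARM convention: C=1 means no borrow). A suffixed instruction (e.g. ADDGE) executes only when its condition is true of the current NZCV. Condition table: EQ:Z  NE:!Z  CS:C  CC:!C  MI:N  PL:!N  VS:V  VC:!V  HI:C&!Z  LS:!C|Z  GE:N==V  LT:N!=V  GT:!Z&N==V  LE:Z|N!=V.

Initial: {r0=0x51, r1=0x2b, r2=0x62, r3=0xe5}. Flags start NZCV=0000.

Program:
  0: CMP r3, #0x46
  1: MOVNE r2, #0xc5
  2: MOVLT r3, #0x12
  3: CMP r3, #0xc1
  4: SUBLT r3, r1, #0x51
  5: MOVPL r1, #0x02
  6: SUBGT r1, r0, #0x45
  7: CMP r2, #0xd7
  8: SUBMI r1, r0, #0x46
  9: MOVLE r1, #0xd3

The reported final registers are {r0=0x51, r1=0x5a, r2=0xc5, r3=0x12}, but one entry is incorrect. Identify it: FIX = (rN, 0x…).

FIX = (r1, 0xd3)

[0] flags=1010 → (cmp)
[1] flags=1010 NE?T → r2=0xc5
[2] flags=1010 LT?T → r3=0x12
[3] flags=0000 → (cmp)
[4] flags=0000 LT?F → skip
[5] flags=0000 PL?T → r1=0x02
[6] flags=0000 GT?T → r1=0x0c
[7] flags=1000 → (cmp)
[8] flags=1000 MI?T → r1=0x0b
[9] flags=1000 LE?T → r1=0xd3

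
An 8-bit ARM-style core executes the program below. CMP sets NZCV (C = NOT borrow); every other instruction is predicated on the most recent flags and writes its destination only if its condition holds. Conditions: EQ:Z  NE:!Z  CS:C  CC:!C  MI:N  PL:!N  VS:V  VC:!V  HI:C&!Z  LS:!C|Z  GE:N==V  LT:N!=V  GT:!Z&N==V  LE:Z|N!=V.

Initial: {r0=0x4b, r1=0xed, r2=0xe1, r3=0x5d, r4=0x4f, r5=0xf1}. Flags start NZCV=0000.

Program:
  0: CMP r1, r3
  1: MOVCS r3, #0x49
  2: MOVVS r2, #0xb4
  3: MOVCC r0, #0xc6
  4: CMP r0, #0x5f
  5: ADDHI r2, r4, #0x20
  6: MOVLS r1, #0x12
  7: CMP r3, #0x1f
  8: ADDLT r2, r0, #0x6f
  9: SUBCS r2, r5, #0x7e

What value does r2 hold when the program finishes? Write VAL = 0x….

VAL = 0x73

[0] flags=1010 → (cmp)
[1] flags=1010 CS?T → r3=0x49
[2] flags=1010 VS?F → skip
[3] flags=1010 CC?F → skip
[4] flags=1000 → (cmp)
[5] flags=1000 HI?F → skip
[6] flags=1000 LS?T → r1=0x12
[7] flags=0010 → (cmp)
[8] flags=0010 LT?F → skip
[9] flags=0010 CS?T → r2=0x73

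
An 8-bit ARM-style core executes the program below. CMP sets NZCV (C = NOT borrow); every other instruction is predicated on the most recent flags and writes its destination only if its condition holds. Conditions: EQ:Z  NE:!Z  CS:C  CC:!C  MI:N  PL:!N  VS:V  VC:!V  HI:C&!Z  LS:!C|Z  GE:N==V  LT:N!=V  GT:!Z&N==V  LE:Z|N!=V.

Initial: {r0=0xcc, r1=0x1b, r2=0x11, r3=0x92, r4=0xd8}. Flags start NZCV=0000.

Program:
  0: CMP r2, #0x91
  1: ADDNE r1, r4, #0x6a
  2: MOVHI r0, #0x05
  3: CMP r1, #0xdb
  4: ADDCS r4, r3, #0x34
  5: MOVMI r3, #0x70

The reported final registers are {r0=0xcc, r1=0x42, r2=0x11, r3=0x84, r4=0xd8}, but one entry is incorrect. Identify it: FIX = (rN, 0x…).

FIX = (r3, 0x92)

[0] flags=1001 → (cmp)
[1] flags=1001 NE?T → r1=0x42
[2] flags=1001 HI?F → skip
[3] flags=0000 → (cmp)
[4] flags=0000 CS?F → skip
[5] flags=0000 MI?F → skip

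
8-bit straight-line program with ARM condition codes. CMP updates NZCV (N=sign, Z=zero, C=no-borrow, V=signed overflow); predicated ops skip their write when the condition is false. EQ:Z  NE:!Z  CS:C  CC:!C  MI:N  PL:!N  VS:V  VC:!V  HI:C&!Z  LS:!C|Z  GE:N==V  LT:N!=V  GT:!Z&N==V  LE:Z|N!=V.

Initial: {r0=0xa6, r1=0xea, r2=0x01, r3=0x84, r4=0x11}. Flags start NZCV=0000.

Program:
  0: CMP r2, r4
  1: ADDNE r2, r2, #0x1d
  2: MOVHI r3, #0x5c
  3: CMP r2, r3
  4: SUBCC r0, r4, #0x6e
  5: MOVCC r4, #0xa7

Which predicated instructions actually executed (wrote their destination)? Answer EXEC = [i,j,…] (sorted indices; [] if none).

0: ✓ CMP  NZCV=1000
1: ✓ ADDNE  r2←0x1e
2: · MOVHI
3: ✓ CMP  NZCV=1001
4: ✓ SUBCC  r0←0xa3
5: ✓ MOVCC  r4←0xa7

EXEC = [1,4,5]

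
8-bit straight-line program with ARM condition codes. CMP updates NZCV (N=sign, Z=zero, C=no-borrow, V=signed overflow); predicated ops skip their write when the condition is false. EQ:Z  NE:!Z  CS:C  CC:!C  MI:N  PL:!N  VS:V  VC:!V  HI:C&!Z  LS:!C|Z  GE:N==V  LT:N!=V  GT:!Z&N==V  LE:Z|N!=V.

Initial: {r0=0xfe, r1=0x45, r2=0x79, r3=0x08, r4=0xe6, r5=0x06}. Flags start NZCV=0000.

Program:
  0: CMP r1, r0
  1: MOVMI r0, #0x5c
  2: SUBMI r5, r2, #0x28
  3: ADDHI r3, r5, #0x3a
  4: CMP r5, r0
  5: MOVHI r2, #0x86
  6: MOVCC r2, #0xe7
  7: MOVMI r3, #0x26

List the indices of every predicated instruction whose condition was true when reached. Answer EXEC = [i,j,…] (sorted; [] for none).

[0] flags=0000 → (cmp)
[1] flags=0000 MI?F → skip
[2] flags=0000 MI?F → skip
[3] flags=0000 HI?F → skip
[4] flags=0000 → (cmp)
[5] flags=0000 HI?F → skip
[6] flags=0000 CC?T → r2=0xe7
[7] flags=0000 MI?F → skip

EXEC = [6]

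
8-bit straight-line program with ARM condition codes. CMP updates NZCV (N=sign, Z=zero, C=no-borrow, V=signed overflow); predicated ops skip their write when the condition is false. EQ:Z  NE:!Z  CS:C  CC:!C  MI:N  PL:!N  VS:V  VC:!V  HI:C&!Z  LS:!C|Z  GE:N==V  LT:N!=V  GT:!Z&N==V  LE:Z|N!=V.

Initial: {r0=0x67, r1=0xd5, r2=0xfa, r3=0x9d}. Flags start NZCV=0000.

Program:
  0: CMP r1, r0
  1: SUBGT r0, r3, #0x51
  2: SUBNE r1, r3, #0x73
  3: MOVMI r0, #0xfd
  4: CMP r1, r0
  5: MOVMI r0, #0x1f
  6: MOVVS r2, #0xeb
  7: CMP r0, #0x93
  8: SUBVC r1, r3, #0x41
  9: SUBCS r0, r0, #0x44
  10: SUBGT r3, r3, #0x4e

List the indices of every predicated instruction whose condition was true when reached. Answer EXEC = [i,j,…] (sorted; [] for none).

EXEC = [2,5,10]

0: ✓ CMP  NZCV=0011
1: · SUBGT
2: ✓ SUBNE  r1←0x2a
3: · MOVMI
4: ✓ CMP  NZCV=1000
5: ✓ MOVMI  r0←0x1f
6: · MOVVS
7: ✓ CMP  NZCV=1001
8: · SUBVC
9: · SUBCS
10: ✓ SUBGT  r3←0x4f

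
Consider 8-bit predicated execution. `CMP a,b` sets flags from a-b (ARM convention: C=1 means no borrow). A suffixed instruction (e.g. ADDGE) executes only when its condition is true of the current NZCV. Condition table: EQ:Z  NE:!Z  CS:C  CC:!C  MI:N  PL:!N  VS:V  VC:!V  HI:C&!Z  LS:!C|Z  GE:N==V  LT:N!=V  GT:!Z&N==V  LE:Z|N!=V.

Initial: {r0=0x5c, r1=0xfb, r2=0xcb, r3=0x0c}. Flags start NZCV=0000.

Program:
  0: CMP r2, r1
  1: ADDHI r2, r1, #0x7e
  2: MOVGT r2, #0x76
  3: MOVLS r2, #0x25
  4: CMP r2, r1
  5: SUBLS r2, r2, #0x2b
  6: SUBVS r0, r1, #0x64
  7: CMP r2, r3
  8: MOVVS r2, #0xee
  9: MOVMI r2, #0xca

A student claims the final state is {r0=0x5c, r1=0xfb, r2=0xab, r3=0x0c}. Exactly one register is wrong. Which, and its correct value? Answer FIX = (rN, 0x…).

FIX = (r2, 0xca)

0: ✓ CMP  NZCV=1000
1: · ADDHI
2: · MOVGT
3: ✓ MOVLS  r2←0x25
4: ✓ CMP  NZCV=0000
5: ✓ SUBLS  r2←0xfa
6: · SUBVS
7: ✓ CMP  NZCV=1010
8: · MOVVS
9: ✓ MOVMI  r2←0xca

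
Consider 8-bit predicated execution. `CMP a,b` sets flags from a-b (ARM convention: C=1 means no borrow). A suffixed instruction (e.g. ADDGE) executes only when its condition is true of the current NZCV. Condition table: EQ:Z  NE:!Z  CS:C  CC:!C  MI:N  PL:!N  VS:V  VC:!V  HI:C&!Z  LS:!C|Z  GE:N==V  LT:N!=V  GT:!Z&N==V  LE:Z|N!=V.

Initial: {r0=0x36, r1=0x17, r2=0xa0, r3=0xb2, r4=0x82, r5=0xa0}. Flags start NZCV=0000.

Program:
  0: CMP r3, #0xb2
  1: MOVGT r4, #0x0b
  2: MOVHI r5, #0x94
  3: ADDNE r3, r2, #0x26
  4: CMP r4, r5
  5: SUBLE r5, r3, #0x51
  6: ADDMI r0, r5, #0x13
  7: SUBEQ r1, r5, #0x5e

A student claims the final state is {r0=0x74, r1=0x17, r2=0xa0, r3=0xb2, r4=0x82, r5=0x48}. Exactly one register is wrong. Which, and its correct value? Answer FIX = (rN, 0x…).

FIX = (r5, 0x61)

0: ✓ CMP  NZCV=0110
1: · MOVGT
2: · MOVHI
3: · ADDNE
4: ✓ CMP  NZCV=1000
5: ✓ SUBLE  r5←0x61
6: ✓ ADDMI  r0←0x74
7: · SUBEQ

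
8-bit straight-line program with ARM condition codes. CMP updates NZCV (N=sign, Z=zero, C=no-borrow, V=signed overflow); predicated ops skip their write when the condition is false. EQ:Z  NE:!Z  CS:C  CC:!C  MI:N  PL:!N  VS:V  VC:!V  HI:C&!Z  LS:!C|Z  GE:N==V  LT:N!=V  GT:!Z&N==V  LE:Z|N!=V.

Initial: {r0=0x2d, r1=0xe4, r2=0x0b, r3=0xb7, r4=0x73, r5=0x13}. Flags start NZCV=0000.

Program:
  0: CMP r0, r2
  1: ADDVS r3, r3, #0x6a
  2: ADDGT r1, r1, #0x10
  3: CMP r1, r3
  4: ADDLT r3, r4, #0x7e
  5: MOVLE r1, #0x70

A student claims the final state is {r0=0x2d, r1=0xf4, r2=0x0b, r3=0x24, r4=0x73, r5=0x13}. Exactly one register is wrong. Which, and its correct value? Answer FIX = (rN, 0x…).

FIX = (r3, 0xb7)

0: ✓ CMP  NZCV=0010
1: · ADDVS
2: ✓ ADDGT  r1←0xf4
3: ✓ CMP  NZCV=0010
4: · ADDLT
5: · MOVLE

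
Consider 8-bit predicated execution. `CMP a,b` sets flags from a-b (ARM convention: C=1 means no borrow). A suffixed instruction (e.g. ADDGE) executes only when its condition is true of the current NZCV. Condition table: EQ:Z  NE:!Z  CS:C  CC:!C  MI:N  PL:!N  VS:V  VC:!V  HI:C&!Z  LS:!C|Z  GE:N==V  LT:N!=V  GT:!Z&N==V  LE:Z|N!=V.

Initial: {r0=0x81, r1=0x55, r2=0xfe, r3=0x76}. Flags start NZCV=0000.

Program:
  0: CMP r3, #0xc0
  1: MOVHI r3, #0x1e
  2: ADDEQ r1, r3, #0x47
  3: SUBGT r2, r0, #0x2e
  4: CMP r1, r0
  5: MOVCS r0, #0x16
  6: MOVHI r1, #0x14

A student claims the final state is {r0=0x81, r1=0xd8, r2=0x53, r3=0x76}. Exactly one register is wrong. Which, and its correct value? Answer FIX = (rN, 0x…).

FIX = (r1, 0x55)

0: ✓ CMP  NZCV=1001
1: · MOVHI
2: · ADDEQ
3: ✓ SUBGT  r2←0x53
4: ✓ CMP  NZCV=1001
5: · MOVCS
6: · MOVHI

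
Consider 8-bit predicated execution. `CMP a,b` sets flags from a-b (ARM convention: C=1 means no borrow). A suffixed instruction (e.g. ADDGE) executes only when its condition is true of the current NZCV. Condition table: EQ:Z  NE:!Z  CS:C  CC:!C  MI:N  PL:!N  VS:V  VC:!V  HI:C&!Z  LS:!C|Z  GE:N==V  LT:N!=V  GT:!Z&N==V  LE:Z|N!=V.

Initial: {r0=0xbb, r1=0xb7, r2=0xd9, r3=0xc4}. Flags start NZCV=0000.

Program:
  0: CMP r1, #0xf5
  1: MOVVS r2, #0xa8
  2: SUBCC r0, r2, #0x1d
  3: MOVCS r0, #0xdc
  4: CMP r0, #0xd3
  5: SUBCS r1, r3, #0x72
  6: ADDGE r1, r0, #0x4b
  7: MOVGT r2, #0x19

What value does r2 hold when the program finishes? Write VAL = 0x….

VAL = 0xd9

[0] flags=1000 → (cmp)
[1] flags=1000 VS?F → skip
[2] flags=1000 CC?T → r0=0xbc
[3] flags=1000 CS?F → skip
[4] flags=1000 → (cmp)
[5] flags=1000 CS?F → skip
[6] flags=1000 GE?F → skip
[7] flags=1000 GT?F → skip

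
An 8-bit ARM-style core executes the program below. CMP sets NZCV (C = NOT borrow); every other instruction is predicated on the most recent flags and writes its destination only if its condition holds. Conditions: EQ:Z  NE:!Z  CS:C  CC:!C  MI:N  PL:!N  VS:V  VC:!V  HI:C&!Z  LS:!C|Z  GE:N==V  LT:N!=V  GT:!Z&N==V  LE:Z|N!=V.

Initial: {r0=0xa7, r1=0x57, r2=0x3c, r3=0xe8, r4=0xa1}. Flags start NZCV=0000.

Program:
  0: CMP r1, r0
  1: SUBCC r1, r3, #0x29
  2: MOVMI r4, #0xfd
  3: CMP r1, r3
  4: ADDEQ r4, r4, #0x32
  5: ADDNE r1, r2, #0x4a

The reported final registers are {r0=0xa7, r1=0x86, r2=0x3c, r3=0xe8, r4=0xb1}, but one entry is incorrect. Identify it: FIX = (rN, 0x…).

[0] flags=1001 → (cmp)
[1] flags=1001 CC?T → r1=0xbf
[2] flags=1001 MI?T → r4=0xfd
[3] flags=1000 → (cmp)
[4] flags=1000 EQ?F → skip
[5] flags=1000 NE?T → r1=0x86

FIX = (r4, 0xfd)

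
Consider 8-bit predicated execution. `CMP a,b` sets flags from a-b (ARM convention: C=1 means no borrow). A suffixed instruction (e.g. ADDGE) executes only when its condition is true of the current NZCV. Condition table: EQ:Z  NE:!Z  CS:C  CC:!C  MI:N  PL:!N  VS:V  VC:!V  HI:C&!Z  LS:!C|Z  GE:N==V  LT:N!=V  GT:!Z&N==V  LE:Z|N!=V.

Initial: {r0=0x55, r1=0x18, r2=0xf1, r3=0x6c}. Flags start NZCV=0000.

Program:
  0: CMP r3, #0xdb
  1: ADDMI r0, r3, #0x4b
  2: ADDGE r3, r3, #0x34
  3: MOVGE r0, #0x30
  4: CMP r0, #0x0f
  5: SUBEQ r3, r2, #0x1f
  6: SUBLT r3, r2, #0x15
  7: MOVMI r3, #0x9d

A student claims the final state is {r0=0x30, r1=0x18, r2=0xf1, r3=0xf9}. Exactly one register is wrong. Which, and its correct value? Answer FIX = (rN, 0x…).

0: ✓ CMP  NZCV=1001
1: ✓ ADDMI  r0←0xb7
2: ✓ ADDGE  r3←0xa0
3: ✓ MOVGE  r0←0x30
4: ✓ CMP  NZCV=0010
5: · SUBEQ
6: · SUBLT
7: · MOVMI

FIX = (r3, 0xa0)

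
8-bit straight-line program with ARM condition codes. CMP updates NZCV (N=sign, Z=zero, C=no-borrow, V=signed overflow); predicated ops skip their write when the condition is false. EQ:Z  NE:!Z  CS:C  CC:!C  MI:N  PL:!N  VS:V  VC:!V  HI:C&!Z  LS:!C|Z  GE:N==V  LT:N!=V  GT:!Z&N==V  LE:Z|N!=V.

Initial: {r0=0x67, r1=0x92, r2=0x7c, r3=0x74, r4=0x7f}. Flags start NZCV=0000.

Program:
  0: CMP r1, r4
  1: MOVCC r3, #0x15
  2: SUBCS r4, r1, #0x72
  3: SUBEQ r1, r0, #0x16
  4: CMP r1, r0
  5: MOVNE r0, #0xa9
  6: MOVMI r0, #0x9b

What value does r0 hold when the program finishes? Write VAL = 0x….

0: ✓ CMP  NZCV=0011
1: · MOVCC
2: ✓ SUBCS  r4←0x20
3: · SUBEQ
4: ✓ CMP  NZCV=0011
5: ✓ MOVNE  r0←0xa9
6: · MOVMI

VAL = 0xa9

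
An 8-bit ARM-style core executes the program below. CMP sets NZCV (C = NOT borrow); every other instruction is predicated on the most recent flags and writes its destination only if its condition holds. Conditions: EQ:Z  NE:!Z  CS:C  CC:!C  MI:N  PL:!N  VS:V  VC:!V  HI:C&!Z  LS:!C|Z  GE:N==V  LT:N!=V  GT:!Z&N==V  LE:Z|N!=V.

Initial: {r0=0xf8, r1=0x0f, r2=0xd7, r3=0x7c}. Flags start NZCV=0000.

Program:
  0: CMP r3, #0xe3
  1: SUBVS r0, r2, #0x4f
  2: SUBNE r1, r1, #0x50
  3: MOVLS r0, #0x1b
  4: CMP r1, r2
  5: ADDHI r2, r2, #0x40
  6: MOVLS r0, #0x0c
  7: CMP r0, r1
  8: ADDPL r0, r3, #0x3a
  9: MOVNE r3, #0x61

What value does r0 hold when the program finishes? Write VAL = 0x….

VAL = 0xb6

0: ✓ CMP  NZCV=1001
1: ✓ SUBVS  r0←0x88
2: ✓ SUBNE  r1←0xbf
3: ✓ MOVLS  r0←0x1b
4: ✓ CMP  NZCV=1000
5: · ADDHI
6: ✓ MOVLS  r0←0x0c
7: ✓ CMP  NZCV=0000
8: ✓ ADDPL  r0←0xb6
9: ✓ MOVNE  r3←0x61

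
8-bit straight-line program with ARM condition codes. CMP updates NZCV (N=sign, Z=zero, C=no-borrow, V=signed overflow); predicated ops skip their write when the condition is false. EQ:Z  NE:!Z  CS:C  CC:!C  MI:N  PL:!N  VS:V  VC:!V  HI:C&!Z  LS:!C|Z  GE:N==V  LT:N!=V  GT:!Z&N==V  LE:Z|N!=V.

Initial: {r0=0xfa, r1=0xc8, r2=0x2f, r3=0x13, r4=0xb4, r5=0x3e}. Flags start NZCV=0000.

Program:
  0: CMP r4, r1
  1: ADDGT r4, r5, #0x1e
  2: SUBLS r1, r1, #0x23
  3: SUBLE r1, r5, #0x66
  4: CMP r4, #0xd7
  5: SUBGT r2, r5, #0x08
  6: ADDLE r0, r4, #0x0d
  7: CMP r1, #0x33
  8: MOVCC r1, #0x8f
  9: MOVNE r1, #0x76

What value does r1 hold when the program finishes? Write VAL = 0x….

VAL = 0x76

0: ✓ CMP  NZCV=1000
1: · ADDGT
2: ✓ SUBLS  r1←0xa5
3: ✓ SUBLE  r1←0xd8
4: ✓ CMP  NZCV=1000
5: · SUBGT
6: ✓ ADDLE  r0←0xc1
7: ✓ CMP  NZCV=1010
8: · MOVCC
9: ✓ MOVNE  r1←0x76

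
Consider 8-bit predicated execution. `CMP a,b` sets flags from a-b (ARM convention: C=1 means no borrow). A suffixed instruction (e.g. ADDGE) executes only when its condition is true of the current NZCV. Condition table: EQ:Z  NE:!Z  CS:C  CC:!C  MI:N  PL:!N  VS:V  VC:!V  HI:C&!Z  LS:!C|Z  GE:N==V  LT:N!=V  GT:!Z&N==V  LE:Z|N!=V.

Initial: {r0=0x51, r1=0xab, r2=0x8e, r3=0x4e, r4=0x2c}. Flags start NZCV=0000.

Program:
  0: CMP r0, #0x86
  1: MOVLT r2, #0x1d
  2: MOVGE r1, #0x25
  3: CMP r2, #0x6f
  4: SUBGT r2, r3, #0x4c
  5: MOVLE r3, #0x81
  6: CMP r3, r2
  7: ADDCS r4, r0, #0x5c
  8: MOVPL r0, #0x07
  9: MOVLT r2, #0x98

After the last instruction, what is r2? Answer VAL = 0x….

[0] flags=1001 → (cmp)
[1] flags=1001 LT?F → skip
[2] flags=1001 GE?T → r1=0x25
[3] flags=0011 → (cmp)
[4] flags=0011 GT?F → skip
[5] flags=0011 LE?T → r3=0x81
[6] flags=1000 → (cmp)
[7] flags=1000 CS?F → skip
[8] flags=1000 PL?F → skip
[9] flags=1000 LT?T → r2=0x98

VAL = 0x98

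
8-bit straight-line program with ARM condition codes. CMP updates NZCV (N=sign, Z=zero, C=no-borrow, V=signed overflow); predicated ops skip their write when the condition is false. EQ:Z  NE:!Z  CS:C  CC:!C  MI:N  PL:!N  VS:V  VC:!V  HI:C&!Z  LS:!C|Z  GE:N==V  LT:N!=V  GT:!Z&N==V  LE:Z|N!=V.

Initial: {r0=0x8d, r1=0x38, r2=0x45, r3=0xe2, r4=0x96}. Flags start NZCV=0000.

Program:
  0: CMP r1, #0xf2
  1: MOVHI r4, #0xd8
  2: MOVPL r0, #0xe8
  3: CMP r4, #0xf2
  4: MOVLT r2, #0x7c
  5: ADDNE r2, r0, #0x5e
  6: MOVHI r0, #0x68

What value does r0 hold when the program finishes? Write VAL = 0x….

VAL = 0xe8

[0] flags=0000 → (cmp)
[1] flags=0000 HI?F → skip
[2] flags=0000 PL?T → r0=0xe8
[3] flags=1000 → (cmp)
[4] flags=1000 LT?T → r2=0x7c
[5] flags=1000 NE?T → r2=0x46
[6] flags=1000 HI?F → skip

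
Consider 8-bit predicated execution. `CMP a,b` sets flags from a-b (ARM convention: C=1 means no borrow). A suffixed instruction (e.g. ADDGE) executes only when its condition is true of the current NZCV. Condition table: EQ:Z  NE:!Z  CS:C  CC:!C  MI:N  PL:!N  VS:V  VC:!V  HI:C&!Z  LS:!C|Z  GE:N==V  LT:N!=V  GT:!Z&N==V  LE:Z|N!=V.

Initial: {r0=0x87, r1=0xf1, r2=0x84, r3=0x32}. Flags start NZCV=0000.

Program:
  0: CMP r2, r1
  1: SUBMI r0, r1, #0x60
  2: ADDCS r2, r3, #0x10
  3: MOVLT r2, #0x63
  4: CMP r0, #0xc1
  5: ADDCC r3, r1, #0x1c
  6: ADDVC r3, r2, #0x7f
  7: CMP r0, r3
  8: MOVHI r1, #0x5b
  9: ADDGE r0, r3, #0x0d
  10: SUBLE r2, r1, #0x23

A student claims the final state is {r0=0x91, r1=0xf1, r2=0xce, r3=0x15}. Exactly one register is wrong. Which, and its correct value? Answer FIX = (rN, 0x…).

0: ✓ CMP  NZCV=1000
1: ✓ SUBMI  r0←0x91
2: · ADDCS
3: ✓ MOVLT  r2←0x63
4: ✓ CMP  NZCV=1000
5: ✓ ADDCC  r3←0x0d
6: ✓ ADDVC  r3←0xe2
7: ✓ CMP  NZCV=1000
8: · MOVHI
9: · ADDGE
10: ✓ SUBLE  r2←0xce

FIX = (r3, 0xe2)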